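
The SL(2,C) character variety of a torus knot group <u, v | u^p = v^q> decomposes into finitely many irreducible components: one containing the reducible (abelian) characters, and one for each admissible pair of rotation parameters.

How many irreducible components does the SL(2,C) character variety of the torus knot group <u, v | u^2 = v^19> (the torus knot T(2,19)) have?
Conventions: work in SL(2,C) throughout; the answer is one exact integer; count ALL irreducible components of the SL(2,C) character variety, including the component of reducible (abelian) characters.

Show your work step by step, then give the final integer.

For T(2,19): irreducibility forces the central element u^2 = v^19 to one of +I, -I.
This locks tr(u) to 2*cos(pi*alpha/2), alpha in 1..1, and tr(v) to 2*cos(pi*beta/19), beta in 1..18, on each component of irreducible characters.
Consistency of u^2 = (-1)^alpha I with v^19 = (-1)^beta I forces alpha = beta (mod 2).
Enumerate parity-matched pairs: 1*9 odd-odd plus 0*9 even-even gives 9.
components with irreducible characters: 9; plus the single component of reducible (abelian) characters: total 10.

10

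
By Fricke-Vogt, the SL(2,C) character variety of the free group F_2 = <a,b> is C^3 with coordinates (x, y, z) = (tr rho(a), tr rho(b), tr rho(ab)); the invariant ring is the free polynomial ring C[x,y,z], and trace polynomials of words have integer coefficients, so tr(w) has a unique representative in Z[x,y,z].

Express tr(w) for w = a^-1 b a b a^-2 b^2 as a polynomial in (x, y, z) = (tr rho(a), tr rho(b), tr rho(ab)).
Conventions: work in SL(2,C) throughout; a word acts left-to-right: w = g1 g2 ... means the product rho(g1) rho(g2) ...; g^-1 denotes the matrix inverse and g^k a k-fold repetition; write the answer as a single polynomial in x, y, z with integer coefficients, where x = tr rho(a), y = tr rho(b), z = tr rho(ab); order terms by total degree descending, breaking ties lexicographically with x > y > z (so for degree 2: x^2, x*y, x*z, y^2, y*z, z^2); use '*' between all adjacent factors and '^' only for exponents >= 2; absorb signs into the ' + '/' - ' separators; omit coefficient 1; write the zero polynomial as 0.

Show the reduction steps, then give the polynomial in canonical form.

apply: tr(a b^2) = tr(b) tr(a b) - tr(a) = y*z - x
tr(a b^3) = tr(b) tr(a b^2) - tr(a b) = y^2*z - x*y - z
tr(b^3 a b) = tr(b) tr(a b^3) - tr(a b^2) = y^3*z - x*y^2 - 2*y*z + x
tr(a b a b) = tr(a b) tr(a b) - tr(1) = z^2 - 2
apply: tr(a b a) = tr(a) tr(b a) - tr(b) = x*z - y
tr(b a b a b) = tr(b) tr(a b a b) - tr(a b a) = y*z^2 - x*z - y
apply: tr(b^3 a b a) = tr(b) tr(b a b a b) - tr(b a b a) = y^2*z^2 - x*y*z - y^2 - z^2 + 2
tr(a^-1 b^3 a b) = tr(b^3 a b) tr(a) - tr(b^3 a b a) = x*y^3*z - x^2*y^2 - y^2*z^2 - x*y*z + x^2 + y^2 + z^2 - 2
apply: tr(b a b a^-2 b^2) = tr(a^-1 b^3 a b) tr(a) - tr(a^-1 b^3 a b a) = x^2*y^3*z - x^3*y^2 - x*y^2*z^2 - x^2*y*z - y^3*z + x^3 + 2*x*y^2 + x*z^2 + 2*y*z - 3*x
tr(a b a b a b) = tr(b a) tr(b a b a) - tr(b^-1 a^-1) = z^3 - 3*z
use: tr(a b a b a) = tr(a) tr(b a b a) - tr(b a b) = x*z^2 - y*z - x
use: tr(b^2 a b a b a) = tr(b) tr(a b a b a b) - tr(a b a b a) = y*z^3 - x*z^2 - 2*y*z + x
apply: tr(a^-1 b^2 a b a b) = tr(b^2 a b a b) tr(a) - tr(b^2 a b a b a) = x*y^2*z^2 - x^2*y*z - y*z^3 - x*y^2 + 2*y*z + x
use: tr(b a b a^-2 b^2 a) = tr(a^-1 b^2 a b a b) tr(a) - tr(a^-1 b^2 a b a b a) = x^2*y^2*z^2 - x^3*y*z - x*y*z^3 - x^2*y^2 - y^2*z^2 + 3*x*y*z + x^2 + y^2 + z^2 - 2
apply: tr(a^-1 b a b a^-2 b^2) = tr(b a b a^-2 b^2) tr(a) - tr(b a b a^-2 b^2 a) = x^3*y^3*z - x^4*y^2 - 2*x^2*y^2*z^2 - x*y^3*z + x*y*z^3 + x^4 + 3*x^2*y^2 + x^2*z^2 + y^2*z^2 - x*y*z - 4*x^2 - y^2 - z^2 + 2

x^3*y^3*z - x^4*y^2 - 2*x^2*y^2*z^2 - x*y^3*z + x*y*z^3 + x^4 + 3*x^2*y^2 + x^2*z^2 + y^2*z^2 - x*y*z - 4*x^2 - y^2 - z^2 + 2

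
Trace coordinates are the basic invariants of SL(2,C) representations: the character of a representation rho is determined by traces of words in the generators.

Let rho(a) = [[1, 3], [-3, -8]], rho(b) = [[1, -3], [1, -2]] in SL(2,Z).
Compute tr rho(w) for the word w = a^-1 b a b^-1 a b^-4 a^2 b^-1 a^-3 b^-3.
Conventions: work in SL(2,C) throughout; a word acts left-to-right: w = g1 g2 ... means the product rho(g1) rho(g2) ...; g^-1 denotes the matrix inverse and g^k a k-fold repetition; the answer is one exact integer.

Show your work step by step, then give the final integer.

765796823

rho(a^-1) = [[-8, -3], [3, 1]]
... * rho(b) = [[1, -3], [1, -2]]  ->  [[-11, 30], [4, -11]]
... * rho(a) = [[1, 3], [-3, -8]]  ->  [[-101, -273], [37, 100]]
... * rho(b^-1) = [[-2, 3], [-1, 1]]  ->  [[475, -576], [-174, 211]]
... * rho(a) = [[1, 3], [-3, -8]]  ->  [[2203, 6033], [-807, -2210]]
... * rho(b^-1) = [[-2, 3], [-1, 1]]  ->  [[-10439, 12642], [3824, -4631]]
... * rho(b^-1) = [[-2, 3], [-1, 1]]  ->  [[8236, -18675], [-3017, 6841]]
... * rho(b^-1) = [[-2, 3], [-1, 1]]  ->  [[2203, 6033], [-807, -2210]]
... * rho(b^-1) = [[-2, 3], [-1, 1]]  ->  [[-10439, 12642], [3824, -4631]]
... * rho(a) = [[1, 3], [-3, -8]]  ->  [[-48365, -132453], [17717, 48520]]
... * rho(a) = [[1, 3], [-3, -8]]  ->  [[348994, 914529], [-127843, -335009]]
... * rho(b^-1) = [[-2, 3], [-1, 1]]  ->  [[-1612517, 1961511], [590695, -718538]]
... * rho(a^-1) = [[-8, -3], [3, 1]]  ->  [[18784669, 6799062], [-6881174, -2490623]]
... * rho(a^-1) = [[-8, -3], [3, 1]]  ->  [[-129880166, -49554945], [47577523, 18152899]]
... * rho(a^-1) = [[-8, -3], [3, 1]]  ->  [[890376493, 340085553], [-326161487, -124579670]]
... * rho(b^-1) = [[-2, 3], [-1, 1]]  ->  [[-2120838539, 3011215032], [776902644, -1103064131]]
... * rho(b^-1) = [[-2, 3], [-1, 1]]  ->  [[1230462046, -3351300585], [-450741157, 1227643801]]
... * rho(b^-1) = [[-2, 3], [-1, 1]]  ->  [[890376493, 340085553], [-326161487, -124579670]]
tr = 890376493 + -124579670 = 765796823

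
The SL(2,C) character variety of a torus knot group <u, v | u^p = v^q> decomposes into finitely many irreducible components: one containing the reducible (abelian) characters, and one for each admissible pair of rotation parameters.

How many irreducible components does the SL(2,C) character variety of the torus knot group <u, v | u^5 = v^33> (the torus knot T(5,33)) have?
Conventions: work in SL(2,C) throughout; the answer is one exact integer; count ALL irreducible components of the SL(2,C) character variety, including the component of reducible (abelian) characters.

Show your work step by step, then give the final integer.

65

In the torus knot group T(5,33), u^5 = v^33 is central, so an irreducible representation sends it to +I or -I (Schur).
This locks tr(u) to 2*cos(pi*alpha/5), alpha in 1..4, and tr(v) to 2*cos(pi*beta/33), beta in 1..32, on each component of irreducible characters.
Consistency of u^5 = (-1)^alpha I with v^33 = (-1)^beta I forces alpha = beta (mod 2).
count pairs: odd alpha (2 choices) x odd beta (16), plus even alpha (2) x even beta (16): 2*16 + 2*16 = 64.
Total: 64 irreducible-character components + 1 reducible (abelian) component = 65.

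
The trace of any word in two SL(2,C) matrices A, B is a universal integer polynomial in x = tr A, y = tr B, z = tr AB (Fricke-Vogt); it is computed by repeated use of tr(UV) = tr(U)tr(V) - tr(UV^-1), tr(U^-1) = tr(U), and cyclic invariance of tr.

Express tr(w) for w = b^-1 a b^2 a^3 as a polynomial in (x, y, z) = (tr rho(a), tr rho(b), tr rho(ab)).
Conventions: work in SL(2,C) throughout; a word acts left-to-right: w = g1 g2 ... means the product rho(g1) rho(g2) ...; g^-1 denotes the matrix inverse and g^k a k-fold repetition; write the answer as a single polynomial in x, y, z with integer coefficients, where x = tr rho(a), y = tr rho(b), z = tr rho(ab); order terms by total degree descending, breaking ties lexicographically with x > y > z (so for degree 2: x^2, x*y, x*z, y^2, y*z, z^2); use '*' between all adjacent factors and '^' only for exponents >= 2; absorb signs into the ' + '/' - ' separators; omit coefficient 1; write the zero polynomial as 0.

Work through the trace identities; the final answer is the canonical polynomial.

tr(a^2 b) = tr(a)*tr(b a) - tr(b)   [square of a] = x*z - y
tr(a^2) = tr(a)*tr(a) - tr(1)   [square of a] = x^2 - 2
next, tr(b^2 a^2) = tr(b)*tr(a^2 b) - tr(a^2)   [square of b] = x*y*z - x^2 - y^2 + 2
and tr(b^2 a) = tr(b)*tr(a b) - tr(a)   [square of b] = y*z - x
tr(a b^2 a^2) = tr(a)*tr(b^2 a^2) - tr(b^2 a)   [square of a] = x^2*y*z - x^3 - x*y^2 - y*z + 3*x
next, tr(a b^2 a^3) = tr(a)*tr(a b^2 a^2) - tr(a b^2 a)   [square of a] = x^3*y*z - x^4 - x^2*y^2 - 2*x*y*z + 4*x^2 + y^2 - 2
tr(a b a b) = tr(a b)*tr(a b) - tr(1)   [split at a repeated a] = z^2 - 2
next, tr(b a b^2 a) = tr(b)*tr(a b a b) - tr(a b a)   [square of b] = y*z^2 - x*z - y
next, tr(b a b^2) = tr(b)*tr(a b^2) - tr(a b)   [square of b] = y^2*z - x*y - z
next, tr(b a b^2 a^2) = tr(a)*tr(b a b^2 a) - tr(b a b^2)   [square of a] = x*y*z^2 - x^2*z - y^2*z + z
and tr(a b^2 a^3 b) = tr(a)*tr(b a b^2 a^2) - tr(b a b^2 a)   [square of a] = x^2*y*z^2 - x^3*z - x*y^2*z - y*z^2 + 2*x*z + y
tr(b^-1 a b^2 a^3) = tr(a b^2 a^3)*tr(b) - tr(a b^2 a^3 b)   [inverse elimination on b] = x^3*y^2*z - x^4*y - x^2*y^3 - x^2*y*z^2 + x^3*z - x*y^2*z + 4*x^2*y + y^3 + y*z^2 - 2*x*z - 3*y

x^3*y^2*z - x^4*y - x^2*y^3 - x^2*y*z^2 + x^3*z - x*y^2*z + 4*x^2*y + y^3 + y*z^2 - 2*x*z - 3*y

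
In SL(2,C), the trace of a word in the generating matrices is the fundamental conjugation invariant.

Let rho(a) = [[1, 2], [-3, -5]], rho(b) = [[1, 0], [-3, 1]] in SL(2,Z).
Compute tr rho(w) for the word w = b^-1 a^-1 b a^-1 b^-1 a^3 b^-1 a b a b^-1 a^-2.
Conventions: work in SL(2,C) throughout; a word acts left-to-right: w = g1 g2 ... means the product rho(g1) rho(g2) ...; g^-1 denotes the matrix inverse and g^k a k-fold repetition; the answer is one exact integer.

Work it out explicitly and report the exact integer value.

rho(b^-1) = [[1, 0], [3, 1]]
... * rho(a^-1) = [[-5, -2], [3, 1]]  ->  [[-5, -2], [-12, -5]]
... * rho(b) = [[1, 0], [-3, 1]]  ->  [[1, -2], [3, -5]]
... * rho(a^-1) = [[-5, -2], [3, 1]]  ->  [[-11, -4], [-30, -11]]
... * rho(b^-1) = [[1, 0], [3, 1]]  ->  [[-23, -4], [-63, -11]]
... * rho(a) = [[1, 2], [-3, -5]]  ->  [[-11, -26], [-30, -71]]
... * rho(a) = [[1, 2], [-3, -5]]  ->  [[67, 108], [183, 295]]
... * rho(a) = [[1, 2], [-3, -5]]  ->  [[-257, -406], [-702, -1109]]
... * rho(b^-1) = [[1, 0], [3, 1]]  ->  [[-1475, -406], [-4029, -1109]]
... * rho(a) = [[1, 2], [-3, -5]]  ->  [[-257, -920], [-702, -2513]]
... * rho(b) = [[1, 0], [-3, 1]]  ->  [[2503, -920], [6837, -2513]]
... * rho(a) = [[1, 2], [-3, -5]]  ->  [[5263, 9606], [14376, 26239]]
... * rho(b^-1) = [[1, 0], [3, 1]]  ->  [[34081, 9606], [93093, 26239]]
... * rho(a^-1) = [[-5, -2], [3, 1]]  ->  [[-141587, -58556], [-386748, -159947]]
... * rho(a^-1) = [[-5, -2], [3, 1]]  ->  [[532267, 224618], [1453899, 613549]]
tr = 532267 + 613549 = 1145816

1145816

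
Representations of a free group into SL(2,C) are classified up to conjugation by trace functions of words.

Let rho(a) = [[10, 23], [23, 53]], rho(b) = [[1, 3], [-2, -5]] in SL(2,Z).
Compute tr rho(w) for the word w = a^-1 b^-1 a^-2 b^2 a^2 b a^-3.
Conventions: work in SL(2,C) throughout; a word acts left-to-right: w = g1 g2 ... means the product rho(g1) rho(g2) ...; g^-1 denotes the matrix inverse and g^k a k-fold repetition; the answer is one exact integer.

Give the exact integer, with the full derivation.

606454707929441

rho(a^-1) = [[53, -23], [-23, 10]]
... * rho(b^-1) = [[-5, -3], [2, 1]]  ->  [[-311, -182], [135, 79]]
... * rho(a^-1) = [[53, -23], [-23, 10]]  ->  [[-12297, 5333], [5338, -2315]]
... * rho(a^-1) = [[53, -23], [-23, 10]]  ->  [[-774400, 336161], [336159, -145924]]
... * rho(b) = [[1, 3], [-2, -5]]  ->  [[-1446722, -4004005], [628007, 1738097]]
... * rho(b) = [[1, 3], [-2, -5]]  ->  [[6561288, 15679859], [-2848187, -6806464]]
... * rho(a) = [[10, 23], [23, 53]]  ->  [[426249637, 981942151], [-185030542, -426250893]]
... * rho(a) = [[10, 23], [23, 53]]  ->  [[26847165843, 61846675654], [-11654075959, -26846999795]]
... * rho(b) = [[1, 3], [-2, -5]]  ->  [[-96846185465, -228691880741], [42039923631, 99272771098]]
... * rho(a^-1) = [[53, -23], [-23, 10]]  ->  [[127065427398, -59456541715], [-55157782811, 25809467467]]
... * rho(a^-1) = [[53, -23], [-23, 10]]  ->  [[8101968111539, -3517070247304], [-3516980240724, 1526723679323]]
... * rho(a^-1) = [[53, -23], [-23, 10]]  ->  [[510296925599559, -221515969038437], [-221514597382801, 96157782329882]]
tr = 510296925599559 + 96157782329882 = 606454707929441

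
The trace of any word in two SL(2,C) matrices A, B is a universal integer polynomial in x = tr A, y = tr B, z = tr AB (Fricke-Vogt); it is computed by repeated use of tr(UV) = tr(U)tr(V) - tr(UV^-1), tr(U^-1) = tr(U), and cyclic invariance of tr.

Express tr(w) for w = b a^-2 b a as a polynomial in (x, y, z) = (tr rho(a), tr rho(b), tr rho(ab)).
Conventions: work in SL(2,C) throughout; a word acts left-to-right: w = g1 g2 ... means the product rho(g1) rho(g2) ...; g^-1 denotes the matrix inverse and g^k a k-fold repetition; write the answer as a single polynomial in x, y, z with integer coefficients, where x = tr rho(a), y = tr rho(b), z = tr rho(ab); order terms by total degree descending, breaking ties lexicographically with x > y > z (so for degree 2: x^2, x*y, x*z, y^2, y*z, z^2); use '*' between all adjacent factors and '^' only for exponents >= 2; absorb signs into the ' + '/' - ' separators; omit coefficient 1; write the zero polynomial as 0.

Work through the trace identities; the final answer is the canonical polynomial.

tr(b a b) = tr(b) * tr(a b) - tr(a) = y*z - x
tr(b a b a) = tr(b a) * tr(b a) - tr(1)   [split at repeated b] = z^2 - 2
tr(b a b a^-1) = tr(b a b) * tr(a) - tr(b a b a) = x*y*z - x^2 - z^2 + 2
tr(b a^-2 b a) = tr(b a b a^-1) * tr(a) - tr(b a b) = x^2*y*z - x^3 - x*z^2 - y*z + 3*x

x^2*y*z - x^3 - x*z^2 - y*z + 3*x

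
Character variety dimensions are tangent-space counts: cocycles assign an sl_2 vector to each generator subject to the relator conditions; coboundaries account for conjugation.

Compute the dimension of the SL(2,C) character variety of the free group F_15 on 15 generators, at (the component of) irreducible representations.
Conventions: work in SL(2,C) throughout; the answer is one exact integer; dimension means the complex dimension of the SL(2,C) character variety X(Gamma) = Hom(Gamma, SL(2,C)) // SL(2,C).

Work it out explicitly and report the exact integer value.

42

The free group F_15: 15 generators, no relators.
Z^1(Gamma, Ad rho) = (sl_2)^15: a cocycle is a free choice of one sl_2 vector per generator, so dim Z^1 = 3*15 = 45.
At an irreducible rho the centralizer of the image in sl_2 is 0, so the coboundary map sl_2 -> Z^1 is injective: dim B^1 = 3.
dim H^1 = 45 - 3 = 42, which is dim X.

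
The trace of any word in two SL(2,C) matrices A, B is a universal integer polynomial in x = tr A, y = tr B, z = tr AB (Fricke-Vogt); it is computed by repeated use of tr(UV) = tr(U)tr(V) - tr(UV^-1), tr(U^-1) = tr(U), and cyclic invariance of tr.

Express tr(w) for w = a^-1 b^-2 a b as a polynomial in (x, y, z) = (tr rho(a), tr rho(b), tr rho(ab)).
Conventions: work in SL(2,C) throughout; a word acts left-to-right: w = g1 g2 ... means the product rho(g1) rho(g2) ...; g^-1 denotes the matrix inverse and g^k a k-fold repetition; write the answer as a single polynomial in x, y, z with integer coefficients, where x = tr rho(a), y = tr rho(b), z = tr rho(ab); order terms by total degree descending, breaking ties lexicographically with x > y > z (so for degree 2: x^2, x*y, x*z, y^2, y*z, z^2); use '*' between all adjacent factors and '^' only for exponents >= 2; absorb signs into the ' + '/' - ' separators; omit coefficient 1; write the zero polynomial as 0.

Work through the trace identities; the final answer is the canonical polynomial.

tr(a b a) = tr(a) * tr(b a) - tr(b)   [square of a] = x*z - y
tr(a b a b) = tr(a b) * tr(a b) - tr(1)   [split at a repeated a] = z^2 - 2
tr(b^-1 a b a) = tr(a b a) * tr(b) - tr(a b a b)   [inverse elimination on b] = x*y*z - y^2 - z^2 + 2
tr(a b a^-1 b^-1) = tr(b^-1 a b) * tr(a) - tr(b^-1 a b a)   [inverse elimination on a] = -x*y*z + x^2 + y^2 + z^2 - 2
tr(a^-1 b^-2 a b) = tr(a b a^-1 b^-1) * tr(b) - tr(a b a^-1)   [inverse elimination on b] = -x*y^2*z + x^2*y + y^3 + y*z^2 - 3*y

-x*y^2*z + x^2*y + y^3 + y*z^2 - 3*y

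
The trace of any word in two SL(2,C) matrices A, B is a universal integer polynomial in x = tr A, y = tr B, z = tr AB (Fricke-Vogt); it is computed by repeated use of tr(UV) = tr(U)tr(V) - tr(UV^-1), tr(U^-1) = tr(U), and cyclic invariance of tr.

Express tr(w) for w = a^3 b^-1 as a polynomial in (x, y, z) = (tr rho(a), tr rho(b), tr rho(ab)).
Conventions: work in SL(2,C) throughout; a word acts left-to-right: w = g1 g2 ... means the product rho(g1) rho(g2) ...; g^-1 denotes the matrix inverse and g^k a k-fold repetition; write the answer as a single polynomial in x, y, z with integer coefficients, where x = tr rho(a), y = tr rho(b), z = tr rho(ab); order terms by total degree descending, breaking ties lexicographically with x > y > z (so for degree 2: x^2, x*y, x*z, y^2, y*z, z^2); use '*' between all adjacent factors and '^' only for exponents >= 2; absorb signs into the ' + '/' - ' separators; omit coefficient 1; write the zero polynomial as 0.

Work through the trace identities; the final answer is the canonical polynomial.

and tr(a^2) = tr(a) * tr(a) - tr(1)  (reduce the a square) = x^2 - 2
and tr(a^3) = tr(a) * tr(a^2) - tr(a)  (reduce the a square) = x^3 - 3*x
tr(b a^2) = tr(a) * tr(b a) - tr(b)  (reduce the a square) = x*z - y
tr(a^3 b) = tr(a) * tr(b a^2) - tr(b a)  (reduce the a square) = x^2*z - x*y - z
tr(a^3 b^-1) = tr(a^3) * tr(b) - tr(a^3 b)  (eliminate b^-1) = x^3*y - x^2*z - 2*x*y + z

x^3*y - x^2*z - 2*x*y + z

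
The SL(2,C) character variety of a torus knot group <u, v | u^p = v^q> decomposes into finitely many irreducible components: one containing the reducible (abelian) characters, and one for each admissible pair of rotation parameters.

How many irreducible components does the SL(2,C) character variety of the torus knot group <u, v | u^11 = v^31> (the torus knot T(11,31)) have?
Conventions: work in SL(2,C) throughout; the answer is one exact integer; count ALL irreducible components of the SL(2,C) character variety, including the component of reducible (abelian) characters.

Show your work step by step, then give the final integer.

In the torus knot group T(11,31), u^11 = v^31 is central, so an irreducible representation sends it to +I or -I (Schur).
This locks tr(u) to 2*cos(pi*alpha/11), alpha in 1..10, and tr(v) to 2*cos(pi*beta/31), beta in 1..30, on each component of irreducible characters.
Consistency of u^11 = (-1)^alpha I with v^31 = (-1)^beta I forces alpha = beta (mod 2).
Enumerate parity-matched pairs: 5*15 odd-odd plus 5*15 even-even gives 150.
Total: 150 irreducible-character components + 1 reducible (abelian) component = 151.

151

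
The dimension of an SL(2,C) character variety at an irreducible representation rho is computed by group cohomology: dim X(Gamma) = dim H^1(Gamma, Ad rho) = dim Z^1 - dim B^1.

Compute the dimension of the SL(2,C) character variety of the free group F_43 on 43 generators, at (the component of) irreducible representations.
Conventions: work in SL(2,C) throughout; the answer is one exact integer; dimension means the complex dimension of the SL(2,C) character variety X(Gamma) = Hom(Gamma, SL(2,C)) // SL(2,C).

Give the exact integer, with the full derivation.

Here Gamma is free of rank 43 — no relator constrains a cocycle.
A cocycle picks one sl_2 vector per generator freely, giving dim Z^1 = 3*43 = 129.
At an irreducible rho the centralizer of the image in sl_2 is 0, so the coboundary map sl_2 -> Z^1 is injective: dim B^1 = 3.
Therefore dim X = 129 - 3 = 126.

126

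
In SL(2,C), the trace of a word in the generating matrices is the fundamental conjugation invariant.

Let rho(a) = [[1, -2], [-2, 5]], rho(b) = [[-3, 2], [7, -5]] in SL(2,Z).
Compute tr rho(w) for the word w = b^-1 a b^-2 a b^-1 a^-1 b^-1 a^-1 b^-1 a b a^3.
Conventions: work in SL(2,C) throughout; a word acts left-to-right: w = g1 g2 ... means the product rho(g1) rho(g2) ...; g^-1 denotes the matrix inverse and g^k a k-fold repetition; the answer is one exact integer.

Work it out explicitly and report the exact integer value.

rho(b^-1) = [[-5, -2], [-7, -3]]
... * rho(a) = [[1, -2], [-2, 5]]  ->  [[-1, 0], [-1, -1]]
... * rho(b^-1) = [[-5, -2], [-7, -3]]  ->  [[5, 2], [12, 5]]
... * rho(b^-1) = [[-5, -2], [-7, -3]]  ->  [[-39, -16], [-95, -39]]
... * rho(a) = [[1, -2], [-2, 5]]  ->  [[-7, -2], [-17, -5]]
... * rho(b^-1) = [[-5, -2], [-7, -3]]  ->  [[49, 20], [120, 49]]
... * rho(a^-1) = [[5, 2], [2, 1]]  ->  [[285, 118], [698, 289]]
... * rho(b^-1) = [[-5, -2], [-7, -3]]  ->  [[-2251, -924], [-5513, -2263]]
... * rho(a^-1) = [[5, 2], [2, 1]]  ->  [[-13103, -5426], [-32091, -13289]]
... * rho(b^-1) = [[-5, -2], [-7, -3]]  ->  [[103497, 42484], [253478, 104049]]
... * rho(a) = [[1, -2], [-2, 5]]  ->  [[18529, 5426], [45380, 13289]]
... * rho(b) = [[-3, 2], [7, -5]]  ->  [[-17605, 9928], [-43117, 24315]]
... * rho(a) = [[1, -2], [-2, 5]]  ->  [[-37461, 84850], [-91747, 207809]]
... * rho(a) = [[1, -2], [-2, 5]]  ->  [[-207161, 499172], [-507365, 1222539]]
... * rho(a) = [[1, -2], [-2, 5]]  ->  [[-1205505, 2910182], [-2952443, 7127425]]
tr = -1205505 + 7127425 = 5921920

5921920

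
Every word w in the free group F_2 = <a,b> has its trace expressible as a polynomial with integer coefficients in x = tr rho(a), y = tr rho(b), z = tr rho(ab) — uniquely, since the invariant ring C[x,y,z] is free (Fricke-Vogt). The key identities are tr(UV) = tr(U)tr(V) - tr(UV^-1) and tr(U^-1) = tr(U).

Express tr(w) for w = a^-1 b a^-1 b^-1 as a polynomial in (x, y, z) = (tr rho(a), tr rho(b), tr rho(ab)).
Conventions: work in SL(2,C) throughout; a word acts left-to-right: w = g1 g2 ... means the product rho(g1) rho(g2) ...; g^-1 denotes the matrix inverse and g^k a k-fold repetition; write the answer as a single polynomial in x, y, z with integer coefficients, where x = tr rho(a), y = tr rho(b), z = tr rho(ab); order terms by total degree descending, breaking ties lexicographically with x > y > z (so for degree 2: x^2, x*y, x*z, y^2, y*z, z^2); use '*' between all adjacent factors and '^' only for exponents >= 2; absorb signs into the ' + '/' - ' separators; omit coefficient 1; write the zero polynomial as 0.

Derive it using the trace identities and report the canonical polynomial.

x*y*z - y^2 - z^2 + 2

apply: trace(a^-1) = trace(a) = x
trace(a b a) = trace(a)*trace(b a) - trace(b)  (reduce the a square) = x*z - y
apply: trace(a b a b) = trace(b a)*trace(b a) - trace(1)  (split on b) = z^2 - 2
use: trace(b^-1 a b a) = trace(a b a)*trace(b) - trace(a b a b)  (eliminate b^-1) = x*y*z - y^2 - z^2 + 2
trace(b a^-1 b^-1 a) = trace(b^-1 a b)*trace(a) - trace(b^-1 a b a)  (eliminate a^-1) = -x*y*z + x^2 + y^2 + z^2 - 2
trace(a^-1 b a^-1 b^-1) = trace(b a^-1 b^-1)*trace(a) - trace(b a^-1 b^-1 a)  (eliminate a^-1) = x*y*z - y^2 - z^2 + 2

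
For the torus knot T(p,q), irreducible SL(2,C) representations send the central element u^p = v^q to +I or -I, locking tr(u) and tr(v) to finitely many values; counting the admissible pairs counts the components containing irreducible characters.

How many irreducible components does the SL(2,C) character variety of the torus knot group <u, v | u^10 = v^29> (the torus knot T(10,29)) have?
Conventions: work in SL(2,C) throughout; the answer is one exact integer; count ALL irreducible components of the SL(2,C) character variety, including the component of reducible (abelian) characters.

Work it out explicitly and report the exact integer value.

For T(10,29): irreducibility forces the central element u^10 = v^29 to one of +I, -I.
This locks tr(u) to 2*cos(pi*alpha/10), alpha in 1..9, and tr(v) to 2*cos(pi*beta/29), beta in 1..28, on each component of irreducible characters.
u^10 = (-1)^alpha I and v^29 = (-1)^beta I must agree, so alpha and beta have equal parity.
count pairs: odd alpha (5 choices) x odd beta (14), plus even alpha (4) x even beta (14): 5*14 + 4*14 = 126.
Total: 126 irreducible-character components + 1 reducible (abelian) component = 127.

127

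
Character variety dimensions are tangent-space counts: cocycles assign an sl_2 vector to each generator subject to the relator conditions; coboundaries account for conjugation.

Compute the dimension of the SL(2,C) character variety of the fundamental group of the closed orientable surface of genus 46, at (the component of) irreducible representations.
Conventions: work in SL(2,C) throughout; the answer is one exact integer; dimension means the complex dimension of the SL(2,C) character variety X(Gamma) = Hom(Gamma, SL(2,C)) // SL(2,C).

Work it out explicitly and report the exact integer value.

270

The genus-46 surface group: 2g = 92 generators, one relator prod [a_i, b_i].
A cocycle assigns one sl_2 vector per generator subject to the relator condition d_2(z) = 0: dim of the unconstrained space is 3*2g = 276.
H^2 = coker(d_2) is dual to H^0 = 0 at irreducible rho (Poincare duality), so d_2 is onto: dim Z^1 = 273.
As always at irreducible rho, dim B^1 = 3.
dim X = dim H^1 = 273 - 3 = 270.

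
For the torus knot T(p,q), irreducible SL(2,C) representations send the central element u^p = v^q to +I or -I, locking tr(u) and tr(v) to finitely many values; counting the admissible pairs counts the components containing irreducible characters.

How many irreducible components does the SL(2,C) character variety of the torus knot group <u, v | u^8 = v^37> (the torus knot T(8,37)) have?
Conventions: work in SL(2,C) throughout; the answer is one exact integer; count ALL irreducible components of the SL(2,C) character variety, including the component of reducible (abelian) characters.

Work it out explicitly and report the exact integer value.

For T(8,37): irreducibility forces the central element u^8 = v^37 to one of +I, -I.
This locks tr(u) to 2*cos(pi*alpha/8), alpha in 1..7, and tr(v) to 2*cos(pi*beta/37), beta in 1..36, on each component of irreducible characters.
The two central values (-1)^alpha I and (-1)^beta I must be the same matrix, so alpha and beta share a parity.
Enumerate parity-matched pairs: 4*18 odd-odd plus 3*18 even-even gives 126.
That is 126 components of irreducible characters, and with the reducible (abelian) component the total is 127.

127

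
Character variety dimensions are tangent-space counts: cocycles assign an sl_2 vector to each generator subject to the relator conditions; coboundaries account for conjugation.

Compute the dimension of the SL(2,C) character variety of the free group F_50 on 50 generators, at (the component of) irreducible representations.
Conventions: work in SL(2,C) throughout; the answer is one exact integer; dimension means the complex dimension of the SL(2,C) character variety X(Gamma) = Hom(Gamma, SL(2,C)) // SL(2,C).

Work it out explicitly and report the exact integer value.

147

Here Gamma is free of rank 50 — no relator constrains a cocycle.
A cocycle picks one sl_2 vector per generator freely, giving dim Z^1 = 3*50 = 150.
At an irreducible rho the centralizer of the image in sl_2 is 0, so the coboundary map sl_2 -> Z^1 is injective: dim B^1 = 3.
dim H^1 = 150 - 3 = 147, which is dim X.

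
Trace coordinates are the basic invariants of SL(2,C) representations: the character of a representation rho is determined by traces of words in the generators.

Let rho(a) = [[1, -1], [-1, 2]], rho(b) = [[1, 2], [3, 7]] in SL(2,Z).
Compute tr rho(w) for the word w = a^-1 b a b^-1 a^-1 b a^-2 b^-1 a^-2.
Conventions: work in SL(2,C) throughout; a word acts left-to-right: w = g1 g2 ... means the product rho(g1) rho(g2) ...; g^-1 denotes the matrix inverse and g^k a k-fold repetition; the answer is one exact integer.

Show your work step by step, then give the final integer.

rho(a^-1) = [[2, 1], [1, 1]]
... * rho(b) = [[1, 2], [3, 7]]  ->  [[5, 11], [4, 9]]
... * rho(a) = [[1, -1], [-1, 2]]  ->  [[-6, 17], [-5, 14]]
... * rho(b^-1) = [[7, -2], [-3, 1]]  ->  [[-93, 29], [-77, 24]]
... * rho(a^-1) = [[2, 1], [1, 1]]  ->  [[-157, -64], [-130, -53]]
... * rho(b) = [[1, 2], [3, 7]]  ->  [[-349, -762], [-289, -631]]
... * rho(a^-1) = [[2, 1], [1, 1]]  ->  [[-1460, -1111], [-1209, -920]]
... * rho(a^-1) = [[2, 1], [1, 1]]  ->  [[-4031, -2571], [-3338, -2129]]
... * rho(b^-1) = [[7, -2], [-3, 1]]  ->  [[-20504, 5491], [-16979, 4547]]
... * rho(a^-1) = [[2, 1], [1, 1]]  ->  [[-35517, -15013], [-29411, -12432]]
... * rho(a^-1) = [[2, 1], [1, 1]]  ->  [[-86047, -50530], [-71254, -41843]]
tr = -86047 + -41843 = -127890

-127890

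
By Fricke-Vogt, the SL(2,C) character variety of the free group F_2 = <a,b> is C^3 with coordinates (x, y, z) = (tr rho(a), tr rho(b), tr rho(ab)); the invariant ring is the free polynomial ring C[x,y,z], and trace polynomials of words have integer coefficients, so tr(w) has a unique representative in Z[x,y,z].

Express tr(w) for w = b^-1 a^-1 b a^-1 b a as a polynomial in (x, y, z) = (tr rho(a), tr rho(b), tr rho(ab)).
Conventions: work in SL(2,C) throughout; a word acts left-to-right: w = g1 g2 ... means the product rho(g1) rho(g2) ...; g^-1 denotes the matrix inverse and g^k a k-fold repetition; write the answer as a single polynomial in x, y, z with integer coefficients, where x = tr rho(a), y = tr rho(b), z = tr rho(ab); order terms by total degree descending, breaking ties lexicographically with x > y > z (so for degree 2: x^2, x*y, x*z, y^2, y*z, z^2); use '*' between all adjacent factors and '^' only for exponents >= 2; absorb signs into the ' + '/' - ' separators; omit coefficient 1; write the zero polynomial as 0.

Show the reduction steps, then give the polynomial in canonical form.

reduce: tr(b^2 a) = tr(b) tr(a b) - tr(a) = y*z - x
so tr(b^2) = tr(b) tr(b) - tr(1) = y^2 - 2
tr(b a^2 b) = tr(a) tr(b^2 a) - tr(b^2) = x*y*z - x^2 - y^2 + 2
tr(b a b a) = tr(a b) tr(a b) - tr(1) = z^2 - 2
reduce: tr(b a^2 b a) = tr(a) tr(b a b a) - tr(b a b) = x*z^2 - y*z - x
tr(a b a^-1 b a) = tr(b a^2 b) tr(a) - tr(b a^2 b a) = x^2*y*z - x^3 - x*y^2 - x*z^2 + y*z + 3*x
tr(a b a) = tr(a) tr(b a) - tr(b) = x*z - y
so tr(b a b a b) = tr(b) tr(a b a b) - tr(a b a) = y*z^2 - x*z - y
so tr(b a b a b a) = tr(a b) tr(a b a b) - tr(a^-1 b^-1) = z^3 - 3*z
tr(a b a^-1 b a b) = tr(b a b a b) tr(a) - tr(b a b a b a) = x*y*z^2 - x^2*z - z^3 - x*y + 3*z
so tr(b a^-1 b a b^-1 a) = tr(a b a^-1 b a) tr(b) - tr(a b a^-1 b a b) = x^2*y^2*z - x^3*y - x*y^3 - 2*x*y*z^2 + x^2*z + y^2*z + z^3 + 4*x*y - 3*z
reduce: tr(b^-1 a^-1 b a^-1 b a) = tr(b a^-1 b a b^-1) tr(a) - tr(b a^-1 b a b^-1 a) = -x^2*y^2*z + x^3*y + x*y^3 + 2*x*y*z^2 - x^2*z - y^2*z - z^3 - 3*x*y + 3*z

-x^2*y^2*z + x^3*y + x*y^3 + 2*x*y*z^2 - x^2*z - y^2*z - z^3 - 3*x*y + 3*z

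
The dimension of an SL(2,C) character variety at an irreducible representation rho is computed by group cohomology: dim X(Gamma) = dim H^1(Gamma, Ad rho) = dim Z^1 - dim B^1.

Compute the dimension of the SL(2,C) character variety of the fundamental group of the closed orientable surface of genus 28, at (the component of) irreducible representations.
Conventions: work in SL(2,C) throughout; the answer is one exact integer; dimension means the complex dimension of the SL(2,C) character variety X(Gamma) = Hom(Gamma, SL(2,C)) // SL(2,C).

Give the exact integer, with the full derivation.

162

The genus-28 surface group: 2g = 56 generators, one relator prod [a_i, b_i].
Before the relator condition, cocycle space has dim 3*56 = 168.
At an irreducible rho, H^2 = coker(d_2) vanishes (Poincare duality: H^2 is dual to H^0 = invariants = 0), so d_2 is surjective onto sl_2 and dim Z^1 = 168 - 3 = 165.
Coboundaries contribute dim B^1 = 3 (injective at irreducible rho).
dim X = dim H^1 = 165 - 3 = 162.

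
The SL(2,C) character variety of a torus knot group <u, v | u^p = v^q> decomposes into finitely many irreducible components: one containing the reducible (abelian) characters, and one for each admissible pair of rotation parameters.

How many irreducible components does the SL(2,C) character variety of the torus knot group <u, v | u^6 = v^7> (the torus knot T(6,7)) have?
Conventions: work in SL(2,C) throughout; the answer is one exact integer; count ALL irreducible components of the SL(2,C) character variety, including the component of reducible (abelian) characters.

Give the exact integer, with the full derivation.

In the torus knot group T(6,7), u^6 = v^7 is central, so an irreducible representation sends it to +I or -I (Schur).
So on each irreducible component the traces are pinned: tr(u) = 2*cos(pi*alpha/6) with 1 <= alpha <= 5, tr(v) = 2*cos(pi*beta/7) with 1 <= beta <= 6.
The two central values (-1)^alpha I and (-1)^beta I must be the same matrix, so alpha and beta share a parity.
count pairs: odd alpha (3 choices) x odd beta (3), plus even alpha (2) x even beta (3): 3*3 + 2*3 = 15.
Total: 15 irreducible-character components + 1 reducible (abelian) component = 16.

16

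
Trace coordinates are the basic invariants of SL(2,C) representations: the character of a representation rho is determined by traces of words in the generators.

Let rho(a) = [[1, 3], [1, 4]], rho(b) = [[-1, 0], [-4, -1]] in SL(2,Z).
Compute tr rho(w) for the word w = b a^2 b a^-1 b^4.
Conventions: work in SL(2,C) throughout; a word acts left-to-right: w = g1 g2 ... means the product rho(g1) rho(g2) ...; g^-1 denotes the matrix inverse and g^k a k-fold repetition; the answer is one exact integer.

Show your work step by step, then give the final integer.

-3523

rho(b) = [[-1, 0], [-4, -1]]
... * rho(a) = [[1, 3], [1, 4]]  ->  [[-1, -3], [-5, -16]]
... * rho(a) = [[1, 3], [1, 4]]  ->  [[-4, -15], [-21, -79]]
... * rho(b) = [[-1, 0], [-4, -1]]  ->  [[64, 15], [337, 79]]
... * rho(a^-1) = [[4, -3], [-1, 1]]  ->  [[241, -177], [1269, -932]]
... * rho(b) = [[-1, 0], [-4, -1]]  ->  [[467, 177], [2459, 932]]
... * rho(b) = [[-1, 0], [-4, -1]]  ->  [[-1175, -177], [-6187, -932]]
... * rho(b) = [[-1, 0], [-4, -1]]  ->  [[1883, 177], [9915, 932]]
... * rho(b) = [[-1, 0], [-4, -1]]  ->  [[-2591, -177], [-13643, -932]]
tr = -2591 + -932 = -3523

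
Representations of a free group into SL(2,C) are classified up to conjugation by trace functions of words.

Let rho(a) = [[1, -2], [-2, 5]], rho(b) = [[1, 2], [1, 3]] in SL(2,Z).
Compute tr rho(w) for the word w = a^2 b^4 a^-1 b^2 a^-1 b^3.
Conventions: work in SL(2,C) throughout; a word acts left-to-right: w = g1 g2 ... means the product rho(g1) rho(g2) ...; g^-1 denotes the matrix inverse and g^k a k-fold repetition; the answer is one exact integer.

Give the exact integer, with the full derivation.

24395700

rho(a) = [[1, -2], [-2, 5]]
... * rho(a) = [[1, -2], [-2, 5]]  ->  [[5, -12], [-12, 29]]
... * rho(b) = [[1, 2], [1, 3]]  ->  [[-7, -26], [17, 63]]
... * rho(b) = [[1, 2], [1, 3]]  ->  [[-33, -92], [80, 223]]
... * rho(b) = [[1, 2], [1, 3]]  ->  [[-125, -342], [303, 829]]
... * rho(b) = [[1, 2], [1, 3]]  ->  [[-467, -1276], [1132, 3093]]
... * rho(a^-1) = [[5, 2], [2, 1]]  ->  [[-4887, -2210], [11846, 5357]]
... * rho(b) = [[1, 2], [1, 3]]  ->  [[-7097, -16404], [17203, 39763]]
... * rho(b) = [[1, 2], [1, 3]]  ->  [[-23501, -63406], [56966, 153695]]
... * rho(a^-1) = [[5, 2], [2, 1]]  ->  [[-244317, -110408], [592220, 267627]]
... * rho(b) = [[1, 2], [1, 3]]  ->  [[-354725, -819858], [859847, 1987321]]
... * rho(b) = [[1, 2], [1, 3]]  ->  [[-1174583, -3169024], [2847168, 7681657]]
... * rho(b) = [[1, 2], [1, 3]]  ->  [[-4343607, -11856238], [10528825, 28739307]]
tr = -4343607 + 28739307 = 24395700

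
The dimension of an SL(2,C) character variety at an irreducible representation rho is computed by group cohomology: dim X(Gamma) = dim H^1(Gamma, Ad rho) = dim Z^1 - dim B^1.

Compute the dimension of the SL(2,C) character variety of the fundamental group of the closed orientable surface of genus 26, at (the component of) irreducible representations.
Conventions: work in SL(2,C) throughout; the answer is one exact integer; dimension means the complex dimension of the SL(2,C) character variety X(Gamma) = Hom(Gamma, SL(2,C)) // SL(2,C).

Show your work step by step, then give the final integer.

150

Gamma = pi_1(Sigma_26) = < a_1, b_1, ..., a_26, b_26 | prod [a_i, b_i] > has 2g = 52 generators and 1 relator.
A cocycle assigns one sl_2 vector per generator subject to the relator condition d_2(z) = 0: dim of the unconstrained space is 3*2g = 156.
H^2 = coker(d_2) is dual to H^0 = 0 at irreducible rho (Poincare duality), so d_2 is onto: dim Z^1 = 153.
As always at irreducible rho, dim B^1 = 3.
dim H^1 = 153 - 3 = 150 = dim X.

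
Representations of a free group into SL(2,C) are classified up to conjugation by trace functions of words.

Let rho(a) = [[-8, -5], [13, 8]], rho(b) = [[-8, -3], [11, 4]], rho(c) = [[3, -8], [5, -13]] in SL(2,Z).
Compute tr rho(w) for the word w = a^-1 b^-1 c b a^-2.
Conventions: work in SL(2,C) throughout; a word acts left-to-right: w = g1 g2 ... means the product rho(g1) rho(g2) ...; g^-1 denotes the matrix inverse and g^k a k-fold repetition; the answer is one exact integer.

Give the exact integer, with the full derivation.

-2353

rho(a^-1) = [[8, 5], [-13, -8]]
... * rho(b^-1) = [[4, 3], [-11, -8]]  ->  [[-23, -16], [36, 25]]
... * rho(c) = [[3, -8], [5, -13]]  ->  [[-149, 392], [233, -613]]
... * rho(b) = [[-8, -3], [11, 4]]  ->  [[5504, 2015], [-8607, -3151]]
... * rho(a^-1) = [[8, 5], [-13, -8]]  ->  [[17837, 11400], [-27893, -17827]]
... * rho(a^-1) = [[8, 5], [-13, -8]]  ->  [[-5504, -2015], [8607, 3151]]
tr = -5504 + 3151 = -2353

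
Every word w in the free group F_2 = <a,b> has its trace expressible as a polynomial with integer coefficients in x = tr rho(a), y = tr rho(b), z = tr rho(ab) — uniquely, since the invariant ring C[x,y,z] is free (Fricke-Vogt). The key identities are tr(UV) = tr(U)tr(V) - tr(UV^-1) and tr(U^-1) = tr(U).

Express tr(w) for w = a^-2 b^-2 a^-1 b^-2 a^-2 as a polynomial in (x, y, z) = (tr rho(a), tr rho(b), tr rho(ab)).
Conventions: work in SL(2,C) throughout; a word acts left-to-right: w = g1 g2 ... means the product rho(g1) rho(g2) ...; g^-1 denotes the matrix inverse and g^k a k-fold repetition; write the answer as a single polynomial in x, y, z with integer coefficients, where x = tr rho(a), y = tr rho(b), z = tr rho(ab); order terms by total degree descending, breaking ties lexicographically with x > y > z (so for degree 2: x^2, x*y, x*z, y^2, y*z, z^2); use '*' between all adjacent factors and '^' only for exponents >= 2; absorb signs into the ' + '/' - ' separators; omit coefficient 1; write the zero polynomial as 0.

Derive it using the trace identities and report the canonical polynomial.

x^3*y^2*z^2 - 2*x^4*y*z - x^2*y^3*z + x^5 + x^3*y^2 - 2*x*y^2*z^2 + 6*x^2*y*z + y^3*z - 5*x^3 - x*y^2 - 2*y*z + 5*x

trace(b^-1) = trace(b) = y
trace(b^-2) = trace(b^-1)*trace(b) - trace(1)   [inverse elimination on b] = y^2 - 2
trace(a b^-1) = trace(a)*trace(b) - trace(a b)   [inverse elimination on b] = x*y - z
trace(b^-2 a) = trace(a b^-1)*trace(b) - trace(a)   [inverse elimination on b] = x*y^2 - y*z - x
trace(b^-1 a^-1 b^-1) = trace(b^-2)*trace(a) - trace(b^-2 a)   [inverse elimination on a] = y*z - x
trace(a b a) = trace(a)*trace(b a) - trace(b)   [square of a] = x*z - y
trace(a b a b) = trace(b a)*trace(b a) - trace(1)   [split at a repeated b] = z^2 - 2
trace(b^-1 a b a) = trace(a b a)*trace(b) - trace(a b a b)   [inverse elimination on b] = x*y*z - y^2 - z^2 + 2
trace(a^-1 b^-1 a b) = trace(b^-1 a b)*trace(a) - trace(b^-1 a b a)   [inverse elimination on a] = -x*y*z + x^2 + y^2 + z^2 - 2
trace(b^-1 a^-1 b^-1 a) = trace(a^-1 b^-1 a)*trace(b) - trace(a^-1 b^-1 a b)   [inverse elimination on b] = x*y*z - x^2 - z^2 + 2
trace(b^-1 a^-1 b^-1 a^-1) = trace(b^-1 a^-1 b^-1)*trace(a) - trace(b^-1 a^-1 b^-1 a)   [inverse elimination on a] = z^2 - 2
trace(a^-1 b^-1 a^-1 b^-2) = trace(b^-1 a^-1 b^-1 a^-1)*trace(b) - trace(b^-1 a^-1 b^-1 a^-1 b)   [inverse elimination on b] = y*z^2 - x*z - y
trace(b^-3) = trace(b^-2)*trace(b) - trace(b^-1)   [inverse elimination on b] = y^3 - 3*y
trace(b^-3 a) = trace(a b^-2)*trace(b) - trace(a b^-1)   [inverse elimination on b] = x*y^3 - y^2*z - 2*x*y + z
trace(b^-1 a^-1 b^-2) = trace(b^-3)*trace(a) - trace(b^-3 a)   [inverse elimination on a] = y^2*z - x*y - z
trace(b^-1 a^-1 b^-2 a^-2) = trace(a^-1 b^-1 a^-1 b^-2)*trace(a) - trace(a^-1 b^-1 a^-1 b^-2 a)   [inverse elimination on a] = x*y*z^2 - x^2*z - y^2*z + z
trace(a^-2 b^-1 a^-1 b^-2 a^-1) = trace(b^-1 a^-1 b^-2 a^-2)*trace(a) - trace(b^-1 a^-1 b^-2 a^-1)   [inverse elimination on a] = x^2*y*z^2 - x^3*z - x*y^2*z - y*z^2 + 2*x*z + y
trace(b^-1 a^-1 b^-2 a^-4) = trace(a^-2 b^-1 a^-1 b^-2 a^-1)*trace(a) - trace(a^-2 b^-1 a^-1 b^-2)   [inverse elimination on a] = x^3*y*z^2 - x^4*z - x^2*y^2*z - 2*x*y*z^2 + 3*x^2*z + y^2*z + x*y - z
trace(a^-2 b^-1 a^-1) = trace(a^-1 b^-1 a^-1)*trace(a) - trace(a^-1 b^-1)   [inverse elimination on a] = x^2*z - x*y - z
trace(a^-3 b^-1 a^-1) = trace(a^-2 b^-1 a^-1)*trace(a) - trace(a^-2 b^-1)   [inverse elimination on a] = x^3*z - x^2*y - 2*x*z + y
trace(b^-1 a^-5) = trace(a^-3 b^-1 a^-1)*trace(a) - trace(a^-3 b^-1)   [inverse elimination on a] = x^4*z - x^3*y - 3*x^2*z + 2*x*y + z
trace(a^-2) = trace(a^-1)*trace(a) - trace(1)   [inverse elimination on a] = x^2 - 2
trace(a^-3) = trace(a^-2)*trace(a) - trace(a^-1)   [inverse elimination on a] = x^3 - 3*x
trace(a^-4) = trace(a^-3)*trace(a) - trace(a^-2)   [inverse elimination on a] = x^4 - 4*x^2 + 2
trace(a^-5) = trace(a^-4)*trace(a) - trace(a^-3)   [inverse elimination on a] = x^5 - 5*x^3 + 5*x
trace(a^-1 b^-2 a^-4) = trace(b^-1 a^-5)*trace(b) - trace(b^-1 a^-5 b)   [inverse elimination on b] = x^4*y*z - x^5 - x^3*y^2 - 3*x^2*y*z + 5*x^3 + 2*x*y^2 + y*z - 5*x
trace(a^-2 b^-2 a^-1 b^-2 a^-2) = trace(b^-1 a^-1 b^-2 a^-4)*trace(b) - trace(b^-1 a^-1 b^-2 a^-4 b)   [inverse elimination on b] = x^3*y^2*z^2 - 2*x^4*y*z - x^2*y^3*z + x^5 + x^3*y^2 - 2*x*y^2*z^2 + 6*x^2*y*z + y^3*z - 5*x^3 - x*y^2 - 2*y*z + 5*x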